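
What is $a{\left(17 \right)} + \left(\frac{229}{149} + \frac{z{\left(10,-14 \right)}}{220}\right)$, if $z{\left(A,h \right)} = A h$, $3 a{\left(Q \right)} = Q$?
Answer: $\frac{32291}{4917} \approx 6.5672$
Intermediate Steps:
$a{\left(Q \right)} = \frac{Q}{3}$
$a{\left(17 \right)} + \left(\frac{229}{149} + \frac{z{\left(10,-14 \right)}}{220}\right) = \frac{1}{3} \cdot 17 + \left(\frac{229}{149} + \frac{10 \left(-14\right)}{220}\right) = \frac{17}{3} + \left(229 \cdot \frac{1}{149} - \frac{7}{11}\right) = \frac{17}{3} + \left(\frac{229}{149} - \frac{7}{11}\right) = \frac{17}{3} + \frac{1476}{1639} = \frac{32291}{4917}$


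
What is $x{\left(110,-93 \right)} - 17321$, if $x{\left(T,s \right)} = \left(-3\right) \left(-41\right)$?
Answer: $-17198$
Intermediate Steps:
$x{\left(T,s \right)} = 123$
$x{\left(110,-93 \right)} - 17321 = 123 - 17321 = -17198$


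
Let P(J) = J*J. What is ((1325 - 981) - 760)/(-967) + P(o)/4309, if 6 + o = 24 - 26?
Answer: 1854432/4166803 ≈ 0.44505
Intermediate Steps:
o = -8 (o = -6 + (24 - 26) = -6 - 2 = -8)
P(J) = J²
((1325 - 981) - 760)/(-967) + P(o)/4309 = ((1325 - 981) - 760)/(-967) + (-8)²/4309 = (344 - 760)*(-1/967) + 64*(1/4309) = -416*(-1/967) + 64/4309 = 416/967 + 64/4309 = 1854432/4166803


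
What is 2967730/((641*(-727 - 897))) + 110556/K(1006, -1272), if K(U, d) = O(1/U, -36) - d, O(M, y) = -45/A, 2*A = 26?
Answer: 241198419487/2861144524 ≈ 84.301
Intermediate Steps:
A = 13 (A = (½)*26 = 13)
O(M, y) = -45/13
K(U, d) = -45/13 - d
2967730/((641*(-727 - 897))) + 110556/K(1006, -1272) = 2967730/((641*(-727 - 897))) + 110556/(-45/13 - 1*(-1272)) = 2967730/((641*(-1624))) + 110556/(-45/13 + 1272) = 2967730/(-1040984) + 110556/(16491/13) = 2967730*(-1/1040984) + 110556*(13/16491) = -1483865/520492 + 479076/5497 = 241198419487/2861144524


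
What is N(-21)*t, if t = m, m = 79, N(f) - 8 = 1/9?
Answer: 5767/9 ≈ 640.78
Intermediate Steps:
N(f) = 73/9 (N(f) = 8 + 1/9 = 8 + ⅑ = 73/9)
t = 79
N(-21)*t = (73/9)*79 = 5767/9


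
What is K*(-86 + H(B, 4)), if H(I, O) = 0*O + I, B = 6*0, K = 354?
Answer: -30444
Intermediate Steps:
B = 0
H(I, O) = I (H(I, O) = 0 + I = I)
K*(-86 + H(B, 4)) = 354*(-86 + 0) = 354*(-86) = -30444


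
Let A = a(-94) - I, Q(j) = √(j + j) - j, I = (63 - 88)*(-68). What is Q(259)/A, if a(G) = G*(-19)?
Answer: -259/86 + √518/86 ≈ -2.7470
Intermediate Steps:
I = 1700 (I = -25*(-68) = 1700)
a(G) = -19*G
Q(j) = -j + √2*√j (Q(j) = √(2*j) - j = √2*√j - j = -j + √2*√j)
A = 86 (A = -19*(-94) - 1*1700 = 1786 - 1700 = 86)
Q(259)/A = (-1*259 + √2*√259)/86 = (-259 + √518)*(1/86) = -259/86 + √518/86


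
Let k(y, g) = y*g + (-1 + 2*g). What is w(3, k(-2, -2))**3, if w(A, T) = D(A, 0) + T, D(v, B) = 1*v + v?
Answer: 125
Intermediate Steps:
k(y, g) = -1 + 2*g + g*y (k(y, g) = g*y + (-1 + 2*g) = -1 + 2*g + g*y)
D(v, B) = 2*v (D(v, B) = v + v = 2*v)
w(A, T) = T + 2*A (w(A, T) = 2*A + T = T + 2*A)
w(3, k(-2, -2))**3 = ((-1 + 2*(-2) - 2*(-2)) + 2*3)**3 = ((-1 - 4 + 4) + 6)**3 = (-1 + 6)**3 = 5**3 = 125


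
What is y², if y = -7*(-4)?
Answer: 784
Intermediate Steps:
y = 28
y² = 28² = 784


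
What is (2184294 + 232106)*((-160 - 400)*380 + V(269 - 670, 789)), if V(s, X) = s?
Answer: -515178896400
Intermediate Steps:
(2184294 + 232106)*((-160 - 400)*380 + V(269 - 670, 789)) = (2184294 + 232106)*((-160 - 400)*380 + (269 - 670)) = 2416400*(-560*380 - 401) = 2416400*(-212800 - 401) = 2416400*(-213201) = -515178896400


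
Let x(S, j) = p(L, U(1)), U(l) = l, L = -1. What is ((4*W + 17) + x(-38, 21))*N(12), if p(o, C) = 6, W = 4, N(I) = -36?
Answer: -1404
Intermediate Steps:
x(S, j) = 6
((4*W + 17) + x(-38, 21))*N(12) = ((4*4 + 17) + 6)*(-36) = ((16 + 17) + 6)*(-36) = (33 + 6)*(-36) = 39*(-36) = -1404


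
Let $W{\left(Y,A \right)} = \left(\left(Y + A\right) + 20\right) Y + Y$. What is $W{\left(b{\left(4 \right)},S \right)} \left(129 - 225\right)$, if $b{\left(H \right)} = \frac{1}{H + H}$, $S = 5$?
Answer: $- \frac{627}{2} \approx -313.5$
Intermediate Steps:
$b{\left(H \right)} = \frac{1}{2 H}$
$W{\left(Y,A \right)} = Y + Y \left(20 + A + Y\right)$ ($W{\left(Y,A \right)} = \left(\left(A + Y\right) + 20\right) Y + Y = \left(20 + A + Y\right) Y + Y = Y \left(20 + A + Y\right) + Y = Y + Y \left(20 + A + Y\right)$)
$W{\left(b{\left(4 \right)},S \right)} \left(129 - 225\right) = \frac{1}{2 \cdot 4} \left(21 + 5 + \frac{1}{2 \cdot 4}\right) \left(129 - 225\right) = \frac{1}{2} \cdot \frac{1}{4} \left(21 + 5 + \frac{1}{2} \cdot \frac{1}{4}\right) \left(-96\right) = \frac{21 + 5 + \frac{1}{8}}{8} \left(-96\right) = \frac{1}{8} \cdot \frac{209}{8} \left(-96\right) = \frac{209}{64} \left(-96\right) = - \frac{627}{2}$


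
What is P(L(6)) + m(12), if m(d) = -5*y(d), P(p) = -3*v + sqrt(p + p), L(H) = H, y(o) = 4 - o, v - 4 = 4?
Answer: 16 + 2*sqrt(3) ≈ 19.464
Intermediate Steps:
v = 8 (v = 4 + 4 = 8)
P(p) = -24 + sqrt(2)*sqrt(p) (P(p) = -3*8 + sqrt(p + p) = -24 + sqrt(2*p) = -24 + sqrt(2)*sqrt(p))
m(d) = -20 + 5*d (m(d) = -5*(4 - d) = -20 + 5*d)
P(L(6)) + m(12) = (-24 + sqrt(2)*sqrt(6)) + (-20 + 5*12) = (-24 + 2*sqrt(3)) + (-20 + 60) = (-24 + 2*sqrt(3)) + 40 = 16 + 2*sqrt(3)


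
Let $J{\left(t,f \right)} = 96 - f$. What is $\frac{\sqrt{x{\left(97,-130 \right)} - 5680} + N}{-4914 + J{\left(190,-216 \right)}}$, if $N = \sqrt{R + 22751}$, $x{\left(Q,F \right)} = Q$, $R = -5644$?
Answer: $- \frac{\sqrt{17107}}{4602} - \frac{i \sqrt{5583}}{4602} \approx -0.028421 - 0.016236 i$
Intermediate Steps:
$N = \sqrt{17107}$ ($N = \sqrt{-5644 + 22751} = \sqrt{17107} \approx 130.79$)
$\frac{\sqrt{x{\left(97,-130 \right)} - 5680} + N}{-4914 + J{\left(190,-216 \right)}} = \frac{\sqrt{97 - 5680} + \sqrt{17107}}{-4914 + \left(96 - -216\right)} = \frac{\sqrt{-5583} + \sqrt{17107}}{-4914 + \left(96 + 216\right)} = \frac{i \sqrt{5583} + \sqrt{17107}}{-4914 + 312} = \frac{\sqrt{17107} + i \sqrt{5583}}{-4602} = \left(\sqrt{17107} + i \sqrt{5583}\right) \left(- \frac{1}{4602}\right) = - \frac{\sqrt{17107}}{4602} - \frac{i \sqrt{5583}}{4602}$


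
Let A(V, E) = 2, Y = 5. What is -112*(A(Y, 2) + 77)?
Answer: -8848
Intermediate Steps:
-112*(A(Y, 2) + 77) = -112*(2 + 77) = -112*79 = -8848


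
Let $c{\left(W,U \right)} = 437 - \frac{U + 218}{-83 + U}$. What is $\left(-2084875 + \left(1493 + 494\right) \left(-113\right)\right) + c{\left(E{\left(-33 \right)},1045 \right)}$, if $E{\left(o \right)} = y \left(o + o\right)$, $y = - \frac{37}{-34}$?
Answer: $- \frac{2221229441}{962} \approx -2.309 \cdot 10^{6}$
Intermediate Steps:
$y = \frac{37}{34}$ ($y = \left(-37\right) \left(- \frac{1}{34}\right) = \frac{37}{34} \approx 1.0882$)
$E{\left(o \right)} = \frac{37 o}{17}$ ($E{\left(o \right)} = \frac{37 \left(o + o\right)}{34} = \frac{37 \cdot 2 o}{34} = \frac{37 o}{17}$)
$c{\left(W,U \right)} = 437 - \frac{218 + U}{-83 + U}$
$\left(-2084875 + \left(1493 + 494\right) \left(-113\right)\right) + c{\left(E{\left(-33 \right)},1045 \right)} = \left(-2084875 + \left(1493 + 494\right) \left(-113\right)\right) + \frac{-36489 + 436 \cdot 1045}{-83 + 1045} = \left(-2084875 + 1987 \left(-113\right)\right) + \frac{-36489 + 455620}{962} = \left(-2084875 - 224531\right) + \frac{1}{962} \cdot 419131 = -2309406 + \frac{419131}{962} = - \frac{2221229441}{962}$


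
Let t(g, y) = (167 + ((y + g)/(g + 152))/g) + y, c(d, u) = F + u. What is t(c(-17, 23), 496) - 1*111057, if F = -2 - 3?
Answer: -168902563/1530 ≈ -1.1039e+5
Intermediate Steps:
F = -5
c(d, u) = -5 + u
t(g, y) = 167 + y + (g + y)/(g*(152 + g)) (t(g, y) = (167 + ((g + y)/(152 + g))/g) + y = (167 + (g + y)/(g*(152 + g))) + y = 167 + y + (g + y)/(g*(152 + g)))
t(c(-17, 23), 496) - 1*111057 = (496 + 167*(-5 + 23)² + 25385*(-5 + 23) + 496*(-5 + 23)² + 152*(-5 + 23)*496)/((-5 + 23)*(152 + (-5 + 23))) - 1*111057 = (496 + 167*18² + 25385*18 + 496*18² + 152*18*496)/(18*(152 + 18)) - 111057 = (1/18)*(496 + 167*324 + 456930 + 496*324 + 1357056)/170 - 111057 = (1/18)*(1/170)*(496 + 54108 + 456930 + 160704 + 1357056) - 111057 = (1/18)*(1/170)*2029294 - 111057 = 1014647/1530 - 111057 = -168902563/1530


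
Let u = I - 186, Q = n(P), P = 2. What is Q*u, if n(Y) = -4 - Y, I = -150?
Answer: 2016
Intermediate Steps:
Q = -6 (Q = -4 - 1*2 = -4 - 2 = -6)
u = -336 (u = -150 - 186 = -336)
Q*u = -6*(-336) = 2016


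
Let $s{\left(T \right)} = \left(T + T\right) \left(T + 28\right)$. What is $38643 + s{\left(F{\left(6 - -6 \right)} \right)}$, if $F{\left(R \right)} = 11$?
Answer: $39501$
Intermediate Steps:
$s{\left(T \right)} = 2 T \left(28 + T\right)$
$38643 + s{\left(F{\left(6 - -6 \right)} \right)} = 38643 + 2 \cdot 11 \left(28 + 11\right) = 38643 + 2 \cdot 11 \cdot 39 = 38643 + 858 = 39501$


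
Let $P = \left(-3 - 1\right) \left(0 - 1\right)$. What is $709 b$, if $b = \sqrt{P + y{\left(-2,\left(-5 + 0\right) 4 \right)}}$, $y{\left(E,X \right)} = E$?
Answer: $709 \sqrt{2} \approx 1002.7$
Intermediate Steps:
$P = 4$ ($P = \left(-4\right) \left(-1\right) = 4$)
$b = \sqrt{2}$ ($b = \sqrt{4 - 2} = \sqrt{2} \approx 1.4142$)
$709 b = 709 \sqrt{2}$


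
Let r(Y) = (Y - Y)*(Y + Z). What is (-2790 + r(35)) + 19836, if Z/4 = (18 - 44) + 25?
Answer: 17046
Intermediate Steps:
Z = -4 (Z = 4*((18 - 44) + 25) = 4*(-26 + 25) = 4*(-1) = -4)
r(Y) = 0 (r(Y) = (Y - Y)*(Y - 4) = 0*(-4 + Y) = 0)
(-2790 + r(35)) + 19836 = (-2790 + 0) + 19836 = -2790 + 19836 = 17046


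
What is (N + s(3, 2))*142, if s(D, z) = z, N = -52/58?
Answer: 4544/29 ≈ 156.69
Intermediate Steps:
N = -26/29 (N = -52*1/58 = -26/29 ≈ -0.89655)
(N + s(3, 2))*142 = (-26/29 + 2)*142 = (32/29)*142 = 4544/29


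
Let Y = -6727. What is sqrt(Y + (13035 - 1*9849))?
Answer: I*sqrt(3541) ≈ 59.506*I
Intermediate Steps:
sqrt(Y + (13035 - 1*9849)) = sqrt(-6727 + (13035 - 1*9849)) = sqrt(-6727 + (13035 - 9849)) = sqrt(-6727 + 3186) = sqrt(-3541) = I*sqrt(3541)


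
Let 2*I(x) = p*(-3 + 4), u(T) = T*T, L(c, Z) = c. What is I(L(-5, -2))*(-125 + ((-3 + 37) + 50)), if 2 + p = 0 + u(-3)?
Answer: -287/2 ≈ -143.50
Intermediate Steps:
u(T) = T²
p = 7 (p = -2 + (0 + (-3)²) = -2 + (0 + 9) = -2 + 9 = 7)
I(x) = 7/2 (I(x) = (7*(-3 + 4))/2 = (7*1)/2 = (½)*7 = 7/2)
I(L(-5, -2))*(-125 + ((-3 + 37) + 50)) = 7*(-125 + ((-3 + 37) + 50))/2 = 7*(-125 + (34 + 50))/2 = 7*(-125 + 84)/2 = (7/2)*(-41) = -287/2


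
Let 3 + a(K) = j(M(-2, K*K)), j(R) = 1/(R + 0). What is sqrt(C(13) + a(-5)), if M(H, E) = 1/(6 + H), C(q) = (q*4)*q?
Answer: sqrt(677) ≈ 26.019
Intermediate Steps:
C(q) = 4*q**2 (C(q) = (4*q)*q = 4*q**2)
j(R) = 1/R
a(K) = 1 (a(K) = -3 + 1/(1/(6 - 2)) = -3 + 1/(1/4) = -3 + 4 = 1)
sqrt(C(13) + a(-5)) = sqrt(4*13**2 + 1) = sqrt(4*169 + 1) = sqrt(676 + 1) = sqrt(677)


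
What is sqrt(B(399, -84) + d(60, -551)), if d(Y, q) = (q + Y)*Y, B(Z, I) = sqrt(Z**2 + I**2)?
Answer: sqrt(-29460 + 21*sqrt(377)) ≈ 170.45*I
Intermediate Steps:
B(Z, I) = sqrt(I**2 + Z**2)
d(Y, q) = Y*(Y + q) (d(Y, q) = (Y + q)*Y = Y*(Y + q))
sqrt(B(399, -84) + d(60, -551)) = sqrt(sqrt((-84)**2 + 399**2) + 60*(60 - 551)) = sqrt(sqrt(7056 + 159201) + 60*(-491)) = sqrt(sqrt(166257) - 29460) = sqrt(21*sqrt(377) - 29460) = sqrt(-29460 + 21*sqrt(377))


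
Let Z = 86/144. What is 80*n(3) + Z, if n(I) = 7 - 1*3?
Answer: 23083/72 ≈ 320.60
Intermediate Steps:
n(I) = 4 (n(I) = 7 - 3 = 4)
Z = 43/72 (Z = 86*(1/144) = 43/72 ≈ 0.59722)
80*n(3) + Z = 80*4 + 43/72 = 320 + 43/72 = 23083/72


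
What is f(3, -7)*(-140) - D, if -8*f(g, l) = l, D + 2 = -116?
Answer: -9/2 ≈ -4.5000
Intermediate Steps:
D = -118 (D = -2 - 116 = -118)
f(g, l) = -l/8
f(3, -7)*(-140) - D = -⅛*(-7)*(-140) - 1*(-118) = (7/8)*(-140) + 118 = -245/2 + 118 = -9/2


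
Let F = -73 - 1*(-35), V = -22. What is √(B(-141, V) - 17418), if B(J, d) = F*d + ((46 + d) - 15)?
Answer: I*√16573 ≈ 128.74*I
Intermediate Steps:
F = -38 (F = -73 + 35 = -38)
B(J, d) = 31 - 37*d (B(J, d) = -38*d + ((46 + d) - 15) = -38*d + (31 + d) = 31 - 37*d)
√(B(-141, V) - 17418) = √((31 - 37*(-22)) - 17418) = √((31 + 814) - 17418) = √(845 - 17418) = √(-16573) = I*√16573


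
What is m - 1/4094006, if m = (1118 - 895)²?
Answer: 203590824373/4094006 ≈ 49729.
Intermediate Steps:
m = 49729 (m = 223² = 49729)
m - 1/4094006 = 49729 - 1/4094006 = 203590824373/4094006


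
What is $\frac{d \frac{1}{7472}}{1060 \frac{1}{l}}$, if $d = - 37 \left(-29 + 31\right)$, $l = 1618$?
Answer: $- \frac{29933}{1980080} \approx -0.015117$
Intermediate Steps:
$d = -74$ ($d = \left(-37\right) 2 = -74$)
$\frac{d \frac{1}{7472}}{1060 \frac{1}{l}} = \frac{\left(-74\right) \frac{1}{7472}}{1060 \cdot \frac{1}{1618}} = - \frac{37}{3736 \cdot \frac{530}{809}} = \left(- \frac{37}{3736}\right) \frac{809}{530} = - \frac{29933}{1980080}$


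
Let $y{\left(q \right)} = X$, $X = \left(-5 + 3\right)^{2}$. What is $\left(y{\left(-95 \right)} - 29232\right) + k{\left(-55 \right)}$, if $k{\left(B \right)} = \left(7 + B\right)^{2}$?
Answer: $-26924$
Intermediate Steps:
$X = 4$ ($X = \left(-2\right)^{2} = 4$)
$y{\left(q \right)} = 4$
$\left(y{\left(-95 \right)} - 29232\right) + k{\left(-55 \right)} = \left(4 - 29232\right) + \left(7 - 55\right)^{2} = -29228 + \left(-48\right)^{2} = -29228 + 2304 = -26924$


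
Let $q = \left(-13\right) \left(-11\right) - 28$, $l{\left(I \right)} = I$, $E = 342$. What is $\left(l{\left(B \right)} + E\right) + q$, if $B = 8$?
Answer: $465$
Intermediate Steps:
$q = 115$ ($q = 143 - 28 = 115$)
$\left(l{\left(B \right)} + E\right) + q = \left(8 + 342\right) + 115 = 350 + 115 = 465$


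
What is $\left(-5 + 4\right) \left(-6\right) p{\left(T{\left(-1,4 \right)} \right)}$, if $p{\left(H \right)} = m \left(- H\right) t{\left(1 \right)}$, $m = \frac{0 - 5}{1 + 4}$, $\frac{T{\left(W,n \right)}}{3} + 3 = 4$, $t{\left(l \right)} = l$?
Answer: $18$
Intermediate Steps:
$T{\left(W,n \right)} = 3$ ($T{\left(W,n \right)} = -9 + 3 \cdot 4 = -9 + 12 = 3$)
$m = -1$ ($m = - \frac{5}{5} = \left(-5\right) \frac{1}{5} = -1$)
$p{\left(H \right)} = H$ ($p{\left(H \right)} = - \left(-1\right) H 1 = H 1 = H$)
$\left(-5 + 4\right) \left(-6\right) p{\left(T{\left(-1,4 \right)} \right)} = \left(-5 + 4\right) \left(-6\right) 3 = \left(-1\right) \left(-6\right) 3 = 6 \cdot 3 = 18$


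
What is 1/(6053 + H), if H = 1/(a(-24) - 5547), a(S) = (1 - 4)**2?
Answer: 5538/33521513 ≈ 0.00016521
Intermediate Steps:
a(S) = 9 (a(S) = (-3)**2 = 9)
H = -1/5538 (H = 1/(9 - 5547) = 1/(-5538) = -1/5538 ≈ -0.00018057)
1/(6053 + H) = 1/(6053 - 1/5538) = 1/(33521513/5538) = 5538/33521513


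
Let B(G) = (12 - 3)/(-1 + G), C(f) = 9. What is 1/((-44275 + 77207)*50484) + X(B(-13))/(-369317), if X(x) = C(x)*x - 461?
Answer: 776049865037/614003948362896 ≈ 0.0012639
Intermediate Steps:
B(G) = 9/(-1 + G)
X(x) = -461 + 9*x (X(x) = 9*x - 461 = -461 + 9*x)
1/((-44275 + 77207)*50484) + X(B(-13))/(-369317) = 1/((-44275 + 77207)*50484) + (-461 + 9*(9/(-1 - 13)))/(-369317) = (1/50484)/32932 + (-461 + 9*(9/(-14)))*(-1/369317) = (1/32932)*(1/50484) + (-461 + 9*(9*(-1/14)))*(-1/369317) = 1/1662539088 + (-461 + 9*(-9/14))*(-1/369317) = 1/1662539088 + (-461 - 81/14)*(-1/369317) = 1/1662539088 - 6535/14*(-1/369317) = 1/1662539088 + 6535/5170438 = 776049865037/614003948362896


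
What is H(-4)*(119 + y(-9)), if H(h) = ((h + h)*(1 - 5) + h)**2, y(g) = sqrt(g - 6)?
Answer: 93296 + 784*I*sqrt(15) ≈ 93296.0 + 3036.4*I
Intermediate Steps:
y(g) = sqrt(-6 + g)
H(h) = 49*h**2 (H(h) = ((2*h)*(-4) + h)**2 = (-8*h + h)**2 = (-7*h)**2 = 49*h**2)
H(-4)*(119 + y(-9)) = (49*(-4)**2)*(119 + sqrt(-6 - 9)) = (49*16)*(119 + sqrt(-15)) = 784*(119 + I*sqrt(15)) = 93296 + 784*I*sqrt(15)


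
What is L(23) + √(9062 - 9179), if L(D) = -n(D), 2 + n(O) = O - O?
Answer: 2 + 3*I*√13 ≈ 2.0 + 10.817*I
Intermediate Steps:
n(O) = -2 (n(O) = -2 + (O - O) = -2 + 0 = -2)
L(D) = 2 (L(D) = -1*(-2) = 2)
L(23) + √(9062 - 9179) = 2 + √(9062 - 9179) = 2 + √(-117) = 2 + 3*I*√13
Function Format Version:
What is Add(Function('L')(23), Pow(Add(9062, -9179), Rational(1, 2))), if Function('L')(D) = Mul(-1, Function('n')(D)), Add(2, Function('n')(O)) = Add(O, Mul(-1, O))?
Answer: Add(2, Mul(3, I, Pow(13, Rational(1, 2)))) ≈ Add(2.0000, Mul(10.817, I))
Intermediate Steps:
Function('n')(O) = -2 (Function('n')(O) = Add(-2, Add(O, Mul(-1, O))) = Add(-2, 0) = -2)
Function('L')(D) = 2 (Function('L')(D) = Mul(-1, -2) = 2)
Add(Function('L')(23), Pow(Add(9062, -9179), Rational(1, 2))) = Add(2, Pow(Add(9062, -9179), Rational(1, 2))) = Add(2, Pow(-117, Rational(1, 2))) = Add(2, Mul(3, I, Pow(13, Rational(1, 2))))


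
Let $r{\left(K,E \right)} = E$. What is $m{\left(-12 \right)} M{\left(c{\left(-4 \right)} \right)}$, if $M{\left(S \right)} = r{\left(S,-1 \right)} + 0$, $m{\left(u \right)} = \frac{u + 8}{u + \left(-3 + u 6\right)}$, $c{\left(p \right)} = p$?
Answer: $- \frac{4}{87} \approx -0.045977$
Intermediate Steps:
$m{\left(u \right)} = \frac{8 + u}{-3 + 7 u}$ ($m{\left(u \right)} = \frac{8 + u}{u + \left(-3 + 6 u\right)} = \frac{8 + u}{-3 + 7 u}$)
$M{\left(S \right)} = -1$ ($M{\left(S \right)} = -1 + 0 = -1$)
$m{\left(-12 \right)} M{\left(c{\left(-4 \right)} \right)} = \frac{8 - 12}{-3 + 7 \left(-12\right)} \left(-1\right) = \frac{1}{-3 - 84} \left(-4\right) \left(-1\right) = \frac{1}{-87} \left(-4\right) \left(-1\right) = \left(- \frac{1}{87}\right) \left(-4\right) \left(-1\right) = \frac{4}{87} \left(-1\right) = - \frac{4}{87}$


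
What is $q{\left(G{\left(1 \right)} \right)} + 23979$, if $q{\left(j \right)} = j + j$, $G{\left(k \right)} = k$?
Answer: $23981$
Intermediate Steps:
$q{\left(j \right)} = 2 j$
$q{\left(G{\left(1 \right)} \right)} + 23979 = 2 \cdot 1 + 23979 = 2 + 23979 = 23981$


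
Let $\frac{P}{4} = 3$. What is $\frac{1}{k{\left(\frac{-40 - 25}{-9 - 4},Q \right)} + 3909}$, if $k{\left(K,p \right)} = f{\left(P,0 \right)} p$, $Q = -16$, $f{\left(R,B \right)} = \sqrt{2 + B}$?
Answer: $\frac{3909}{15279769} + \frac{16 \sqrt{2}}{15279769} \approx 0.00025731$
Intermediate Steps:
$P = 12$ ($P = 4 \cdot 3 = 12$)
$k{\left(K,p \right)} = p \sqrt{2}$ ($k{\left(K,p \right)} = \sqrt{2 + 0} p = \sqrt{2} p = p \sqrt{2}$)
$\frac{1}{k{\left(\frac{-40 - 25}{-9 - 4},Q \right)} + 3909} = \frac{1}{- 16 \sqrt{2} + 3909} = \frac{1}{3909 - 16 \sqrt{2}}$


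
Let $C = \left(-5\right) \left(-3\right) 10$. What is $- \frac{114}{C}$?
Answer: $- \frac{19}{25} \approx -0.76$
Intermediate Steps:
$C = 150$ ($C = 15 \cdot 10 = 150$)
$- \frac{114}{C} = - \frac{114}{150} = \left(-114\right) \frac{1}{150} = - \frac{19}{25}$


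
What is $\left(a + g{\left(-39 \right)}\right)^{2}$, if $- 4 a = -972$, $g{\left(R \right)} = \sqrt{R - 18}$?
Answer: $\left(243 + i \sqrt{57}\right)^{2} \approx 58992.0 + 3669.2 i$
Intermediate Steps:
$g{\left(R \right)} = \sqrt{-18 + R}$
$a = 243$ ($a = \left(- \frac{1}{4}\right) \left(-972\right) = 243$)
$\left(a + g{\left(-39 \right)}\right)^{2} = \left(243 + \sqrt{-18 - 39}\right)^{2} = \left(243 + \sqrt{-57}\right)^{2} = \left(243 + i \sqrt{57}\right)^{2}$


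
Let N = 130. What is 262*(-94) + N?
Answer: -24498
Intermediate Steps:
262*(-94) + N = 262*(-94) + 130 = -24628 + 130 = -24498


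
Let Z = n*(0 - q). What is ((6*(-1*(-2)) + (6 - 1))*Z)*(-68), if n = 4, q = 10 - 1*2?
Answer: 36992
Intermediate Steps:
q = 8 (q = 10 - 2 = 8)
Z = -32 (Z = 4*(0 - 1*8) = 4*(0 - 8) = 4*(-8) = -32)
((6*(-1*(-2)) + (6 - 1))*Z)*(-68) = ((6*(-1*(-2)) + (6 - 1))*(-32))*(-68) = ((6*2 + 5)*(-32))*(-68) = ((12 + 5)*(-32))*(-68) = (17*(-32))*(-68) = -544*(-68) = 36992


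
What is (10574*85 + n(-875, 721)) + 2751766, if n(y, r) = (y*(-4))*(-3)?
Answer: 3640056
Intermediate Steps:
n(y, r) = 12*y (n(y, r) = -4*y*(-3) = 12*y)
(10574*85 + n(-875, 721)) + 2751766 = (10574*85 + 12*(-875)) + 2751766 = (898790 - 10500) + 2751766 = 888290 + 2751766 = 3640056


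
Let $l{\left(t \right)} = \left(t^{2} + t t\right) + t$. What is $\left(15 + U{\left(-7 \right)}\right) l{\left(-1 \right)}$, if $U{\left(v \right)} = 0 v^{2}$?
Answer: $15$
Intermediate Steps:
$U{\left(v \right)} = 0$
$l{\left(t \right)} = t + 2 t^{2}$ ($l{\left(t \right)} = \left(t^{2} + t^{2}\right) + t = 2 t^{2} + t = t + 2 t^{2}$)
$\left(15 + U{\left(-7 \right)}\right) l{\left(-1 \right)} = \left(15 + 0\right) \left(- (1 + 2 \left(-1\right))\right) = 15 \left(- (1 - 2)\right) = 15 \left(\left(-1\right) \left(-1\right)\right) = 15 \cdot 1 = 15$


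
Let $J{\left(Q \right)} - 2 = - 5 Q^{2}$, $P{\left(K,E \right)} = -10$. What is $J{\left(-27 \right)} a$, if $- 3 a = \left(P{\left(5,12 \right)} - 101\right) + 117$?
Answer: $7286$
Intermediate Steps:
$J{\left(Q \right)} = 2 - 5 Q^{2}$
$a = -2$ ($a = - \frac{\left(-10 - 101\right) + 117}{3} = - \frac{-111 + 117}{3} = \left(- \frac{1}{3}\right) 6 = -2$)
$J{\left(-27 \right)} a = \left(2 - 5 \left(-27\right)^{2}\right) \left(-2\right) = \left(2 - 3645\right) \left(-2\right) = \left(-3643\right) \left(-2\right) = 7286$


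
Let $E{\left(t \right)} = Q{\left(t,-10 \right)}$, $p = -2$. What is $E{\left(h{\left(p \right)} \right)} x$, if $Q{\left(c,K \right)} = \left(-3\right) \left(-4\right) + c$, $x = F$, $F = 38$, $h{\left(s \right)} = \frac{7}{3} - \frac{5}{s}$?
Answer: $\frac{1919}{3} \approx 639.67$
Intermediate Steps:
$h{\left(s \right)} = \frac{7}{3} - \frac{5}{s}$ ($h{\left(s \right)} = 7 \cdot \frac{1}{3} - \frac{5}{s} = \frac{7}{3} - \frac{5}{s}$)
$x = 38$
$Q{\left(c,K \right)} = 12 + c$
$E{\left(t \right)} = 12 + t$
$E{\left(h{\left(p \right)} \right)} x = \left(12 - \left(- \frac{7}{3} + \frac{5}{-2}\right)\right) 38 = \left(12 + \left(\frac{7}{3} - - \frac{5}{2}\right)\right) 38 = \left(12 + \left(\frac{7}{3} + \frac{5}{2}\right)\right) 38 = \left(12 + \frac{29}{6}\right) 38 = \frac{101}{6} \cdot 38 = \frac{1919}{3}$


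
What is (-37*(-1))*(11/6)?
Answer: 407/6 ≈ 67.833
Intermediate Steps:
(-37*(-1))*(11/6) = 37*(11*(1/6)) = 37*(11/6) = 407/6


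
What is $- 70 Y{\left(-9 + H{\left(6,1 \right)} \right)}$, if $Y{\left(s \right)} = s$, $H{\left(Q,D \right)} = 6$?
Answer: $210$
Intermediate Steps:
$- 70 Y{\left(-9 + H{\left(6,1 \right)} \right)} = - 70 \left(-9 + 6\right) = \left(-70\right) \left(-3\right) = 210$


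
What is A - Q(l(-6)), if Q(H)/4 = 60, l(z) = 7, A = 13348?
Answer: 13108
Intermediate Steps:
Q(H) = 240 (Q(H) = 4*60 = 240)
A - Q(l(-6)) = 13348 - 1*240 = 13348 - 240 = 13108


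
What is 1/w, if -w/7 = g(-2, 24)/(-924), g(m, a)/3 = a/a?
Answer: 44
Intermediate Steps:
g(m, a) = 3 (g(m, a) = 3*(a/a) = 3*1 = 3)
w = 1/44 (w = -21/(-924) = -21*(-1)/924 = -7*(-1/308) = 1/44 ≈ 0.022727)
1/w = 1/(1/44) = 44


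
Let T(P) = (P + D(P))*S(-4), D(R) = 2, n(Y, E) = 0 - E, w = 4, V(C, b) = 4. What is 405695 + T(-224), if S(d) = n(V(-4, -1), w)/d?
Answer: 405473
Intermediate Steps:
n(Y, E) = -E
S(d) = -4/d (S(d) = (-1*4)/d = -4/d)
T(P) = 2 + P (T(P) = (P + 2)*(-4/(-4)) = (2 + P)*(-4*(-¼)) = (2 + P)*1 = 2 + P)
405695 + T(-224) = 405695 + (2 - 224) = 405695 - 222 = 405473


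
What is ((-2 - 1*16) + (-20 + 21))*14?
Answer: -238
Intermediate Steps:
((-2 - 1*16) + (-20 + 21))*14 = ((-2 - 16) + 1)*14 = (-18 + 1)*14 = -17*14 = -238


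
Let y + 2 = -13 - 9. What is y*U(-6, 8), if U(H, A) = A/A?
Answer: -24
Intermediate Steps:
U(H, A) = 1
y = -24 (y = -2 + (-13 - 9) = -2 - 22 = -24)
y*U(-6, 8) = -24*1 = -24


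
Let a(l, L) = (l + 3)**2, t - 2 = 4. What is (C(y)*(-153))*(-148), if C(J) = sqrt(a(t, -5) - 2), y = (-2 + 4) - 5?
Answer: 22644*sqrt(79) ≈ 2.0126e+5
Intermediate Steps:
t = 6 (t = 2 + 4 = 6)
a(l, L) = (3 + l)**2
y = -3 (y = 2 - 5 = -3)
C(J) = sqrt(79) (C(J) = sqrt((3 + 6)**2 - 2) = sqrt(9**2 - 2) = sqrt(81 - 2) = sqrt(79))
(C(y)*(-153))*(-148) = (sqrt(79)*(-153))*(-148) = -153*sqrt(79)*(-148) = 22644*sqrt(79)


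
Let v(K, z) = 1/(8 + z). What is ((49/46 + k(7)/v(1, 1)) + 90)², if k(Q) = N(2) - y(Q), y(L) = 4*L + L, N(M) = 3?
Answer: 82065481/2116 ≈ 38783.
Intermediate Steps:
y(L) = 5*L
k(Q) = 3 - 5*Q
((49/46 + k(7)/v(1, 1)) + 90)² = ((49/46 + (3 - 5*7)/(1/(8 + 1))) + 90)² = ((49*(1/46) + (3 - 35)/(1/9)) + 90)² = ((49/46 - 32/⅑) + 90)² = ((49/46 - 32*9) + 90)² = ((49/46 - 288) + 90)² = (-13199/46 + 90)² = (-9059/46)² = 82065481/2116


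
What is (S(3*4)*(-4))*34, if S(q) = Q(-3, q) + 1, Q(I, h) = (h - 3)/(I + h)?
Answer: -272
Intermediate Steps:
Q(I, h) = (-3 + h)/(I + h)
S(q) = 2 (S(q) = (-3 + q)/(-3 + q) + 1 = 1 + 1 = 2)
(S(3*4)*(-4))*34 = (2*(-4))*34 = -8*34 = -272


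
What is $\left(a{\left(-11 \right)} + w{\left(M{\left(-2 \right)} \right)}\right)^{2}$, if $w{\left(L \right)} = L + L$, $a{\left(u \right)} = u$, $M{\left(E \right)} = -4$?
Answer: $361$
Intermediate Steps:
$w{\left(L \right)} = 2 L$
$\left(a{\left(-11 \right)} + w{\left(M{\left(-2 \right)} \right)}\right)^{2} = \left(-11 + 2 \left(-4\right)\right)^{2} = \left(-11 - 8\right)^{2} = \left(-19\right)^{2} = 361$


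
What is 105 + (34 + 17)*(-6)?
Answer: -201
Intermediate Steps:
105 + (34 + 17)*(-6) = 105 + 51*(-6) = 105 - 306 = -201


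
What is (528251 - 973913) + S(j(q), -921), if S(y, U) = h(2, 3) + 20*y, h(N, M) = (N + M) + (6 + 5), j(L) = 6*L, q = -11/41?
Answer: -18272806/41 ≈ -4.4568e+5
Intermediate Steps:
q = -11/41 (q = -11*1/41 = -11/41 ≈ -0.26829)
h(N, M) = 11 + M + N (h(N, M) = (M + N) + 11 = 11 + M + N)
S(y, U) = 16 + 20*y (S(y, U) = (11 + 3 + 2) + 20*y = 16 + 20*y)
(528251 - 973913) + S(j(q), -921) = (528251 - 973913) + (16 + 20*(6*(-11/41))) = -445662 + (16 + 20*(-66/41)) = -445662 + (16 - 1320/41) = -445662 - 664/41 = -18272806/41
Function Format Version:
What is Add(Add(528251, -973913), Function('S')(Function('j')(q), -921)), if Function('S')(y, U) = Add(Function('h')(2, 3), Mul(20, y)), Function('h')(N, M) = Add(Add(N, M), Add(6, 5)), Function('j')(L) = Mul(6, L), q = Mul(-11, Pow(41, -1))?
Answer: Rational(-18272806, 41) ≈ -4.4568e+5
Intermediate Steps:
q = Rational(-11, 41) (q = Mul(-11, Rational(1, 41)) = Rational(-11, 41) ≈ -0.26829)
Function('h')(N, M) = Add(11, M, N) (Function('h')(N, M) = Add(Add(M, N), 11) = Add(11, M, N))
Function('S')(y, U) = Add(16, Mul(20, y)) (Function('S')(y, U) = Add(Add(11, 3, 2), Mul(20, y)) = Add(16, Mul(20, y)))
Add(Add(528251, -973913), Function('S')(Function('j')(q), -921)) = Add(Add(528251, -973913), Add(16, Mul(20, Mul(6, Rational(-11, 41))))) = Add(-445662, Add(16, Mul(20, Rational(-66, 41)))) = Add(-445662, Add(16, Rational(-1320, 41))) = Add(-445662, Rational(-664, 41)) = Rational(-18272806, 41)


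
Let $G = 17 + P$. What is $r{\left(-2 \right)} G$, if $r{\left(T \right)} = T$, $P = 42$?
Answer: $-118$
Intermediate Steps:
$G = 59$ ($G = 17 + 42 = 59$)
$r{\left(-2 \right)} G = \left(-2\right) 59 = -118$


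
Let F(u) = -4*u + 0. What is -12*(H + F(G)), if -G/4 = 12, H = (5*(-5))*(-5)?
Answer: -3804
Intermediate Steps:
H = 125 (H = -25*(-5) = 125)
G = -48 (G = -4*12 = -48)
F(u) = -4*u
-12*(H + F(G)) = -12*(125 - 4*(-48)) = -12*(125 + 192) = -12*317 = -3804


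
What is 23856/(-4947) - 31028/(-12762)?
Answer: -25159126/10522269 ≈ -2.3910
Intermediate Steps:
23856/(-4947) - 31028/(-12762) = 23856*(-1/4947) - 31028*(-1/12762) = -7952/1649 + 15514/6381 = -25159126/10522269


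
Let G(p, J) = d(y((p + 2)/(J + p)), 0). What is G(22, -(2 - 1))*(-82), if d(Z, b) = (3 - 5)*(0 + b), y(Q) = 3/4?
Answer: 0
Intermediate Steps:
y(Q) = ¾ (y(Q) = 3*(¼) = ¾)
d(Z, b) = -2*b
G(p, J) = 0 (G(p, J) = -2*0 = 0)
G(22, -(2 - 1))*(-82) = 0*(-82) = 0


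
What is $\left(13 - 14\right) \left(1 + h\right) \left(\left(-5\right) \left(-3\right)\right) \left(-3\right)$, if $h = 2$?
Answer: $135$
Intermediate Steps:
$\left(13 - 14\right) \left(1 + h\right) \left(\left(-5\right) \left(-3\right)\right) \left(-3\right) = \left(13 - 14\right) \left(1 + 2\right) \left(\left(-5\right) \left(-3\right)\right) \left(-3\right) = - 3 \cdot 15 \left(-3\right) = - 45 \left(-3\right) = \left(-1\right) \left(-135\right) = 135$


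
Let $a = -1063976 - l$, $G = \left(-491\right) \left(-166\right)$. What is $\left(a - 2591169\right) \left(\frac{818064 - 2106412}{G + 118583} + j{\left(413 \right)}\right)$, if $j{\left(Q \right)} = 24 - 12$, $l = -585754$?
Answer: $- \frac{3415372753520}{200089} \approx -1.7069 \cdot 10^{7}$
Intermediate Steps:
$G = 81506$
$a = -478222$ ($a = -1063976 - -585754 = -1063976 + 585754 = -478222$)
$j{\left(Q \right)} = 12$ ($j{\left(Q \right)} = 24 - 12 = 12$)
$\left(a - 2591169\right) \left(\frac{818064 - 2106412}{G + 118583} + j{\left(413 \right)}\right) = \left(-478222 - 2591169\right) \left(\frac{818064 - 2106412}{81506 + 118583} + 12\right) = - 3069391 \left(- \frac{1288348}{200089} + 12\right) = \left(-3069391\right) \frac{1112720}{200089} = - \frac{3415372753520}{200089}$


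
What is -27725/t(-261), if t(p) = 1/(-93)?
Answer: 2578425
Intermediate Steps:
t(p) = -1/93
-27725/t(-261) = -27725/(-1/93) = -27725*(-93) = 2578425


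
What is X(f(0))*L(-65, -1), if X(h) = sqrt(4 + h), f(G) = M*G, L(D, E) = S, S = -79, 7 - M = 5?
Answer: -158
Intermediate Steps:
M = 2 (M = 7 - 1*5 = 7 - 5 = 2)
L(D, E) = -79
f(G) = 2*G
X(f(0))*L(-65, -1) = sqrt(4 + 2*0)*(-79) = sqrt(4 + 0)*(-79) = sqrt(4)*(-79) = 2*(-79) = -158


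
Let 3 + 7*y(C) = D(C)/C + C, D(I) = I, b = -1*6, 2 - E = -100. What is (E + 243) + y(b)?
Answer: 2407/7 ≈ 343.86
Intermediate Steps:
E = 102 (E = 2 - 1*(-100) = 2 + 100 = 102)
b = -6
y(C) = -2/7 + C/7 (y(C) = -3/7 + (C/C + C)/7 = -3/7 + (1 + C)/7 = -3/7 + (⅐ + C/7) = -2/7 + C/7)
(E + 243) + y(b) = (102 + 243) + (-2/7 + (⅐)*(-6)) = 345 + (-2/7 - 6/7) = 345 - 8/7 = 2407/7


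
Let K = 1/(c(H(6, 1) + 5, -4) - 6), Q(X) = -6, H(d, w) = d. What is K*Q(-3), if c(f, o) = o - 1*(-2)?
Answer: 3/4 ≈ 0.75000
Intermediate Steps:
c(f, o) = 2 + o (c(f, o) = o + 2 = 2 + o)
K = -1/8 (K = 1/((2 - 4) - 6) = 1/(-2 - 6) = 1/(-8) = -1/8 ≈ -0.12500)
K*Q(-3) = -1/8*(-6) = 3/4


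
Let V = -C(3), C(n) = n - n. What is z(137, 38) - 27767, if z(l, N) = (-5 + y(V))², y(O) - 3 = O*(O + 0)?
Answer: -27763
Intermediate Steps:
C(n) = 0
V = 0 (V = -1*0 = 0)
y(O) = 3 + O² (y(O) = 3 + O*(O + 0) = 3 + O*O = 3 + O²)
z(l, N) = 4 (z(l, N) = (-5 + (3 + 0²))² = (-5 + (3 + 0))² = (-5 + 3)² = (-2)² = 4)
z(137, 38) - 27767 = 4 - 27767 = -27763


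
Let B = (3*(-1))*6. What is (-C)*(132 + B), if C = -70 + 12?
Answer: 6612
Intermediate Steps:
C = -58
B = -18 (B = -3*6 = -18)
(-C)*(132 + B) = (-1*(-58))*(132 - 18) = 58*114 = 6612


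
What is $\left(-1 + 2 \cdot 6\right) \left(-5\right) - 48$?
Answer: $-103$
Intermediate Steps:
$\left(-1 + 2 \cdot 6\right) \left(-5\right) - 48 = \left(-1 + 12\right) \left(-5\right) - 48 = 11 \left(-5\right) - 48 = -55 - 48 = -103$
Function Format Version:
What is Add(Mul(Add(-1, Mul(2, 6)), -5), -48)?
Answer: -103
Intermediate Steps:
Add(Mul(Add(-1, Mul(2, 6)), -5), -48) = Add(Mul(Add(-1, 12), -5), -48) = Add(Mul(11, -5), -48) = Add(-55, -48) = -103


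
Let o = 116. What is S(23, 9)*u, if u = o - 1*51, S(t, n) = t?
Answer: 1495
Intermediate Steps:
u = 65 (u = 116 - 1*51 = 116 - 51 = 65)
S(23, 9)*u = 23*65 = 1495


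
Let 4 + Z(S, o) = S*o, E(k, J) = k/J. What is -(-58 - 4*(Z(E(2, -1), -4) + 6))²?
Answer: -9604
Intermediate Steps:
Z(S, o) = -4 + S*o
-(-58 - 4*(Z(E(2, -1), -4) + 6))² = -(-58 - 4*((-4 + (2/(-1))*(-4)) + 6))² = -(-58 - 4*((-4 + (2*(-1))*(-4)) + 6))² = -(-58 - 4*((-4 - 2*(-4)) + 6))² = -(-58 - 4*((-4 + 8) + 6))² = -(-58 - 4*(4 + 6))² = -(-58 - 4*10)² = -(-58 - 40)² = -1*(-98)² = -1*9604 = -9604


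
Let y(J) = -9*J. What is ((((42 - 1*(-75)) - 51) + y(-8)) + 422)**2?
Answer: 313600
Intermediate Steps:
((((42 - 1*(-75)) - 51) + y(-8)) + 422)**2 = ((((42 - 1*(-75)) - 51) - 9*(-8)) + 422)**2 = ((((42 + 75) - 51) + 72) + 422)**2 = (((117 - 51) + 72) + 422)**2 = ((66 + 72) + 422)**2 = (138 + 422)**2 = 560**2 = 313600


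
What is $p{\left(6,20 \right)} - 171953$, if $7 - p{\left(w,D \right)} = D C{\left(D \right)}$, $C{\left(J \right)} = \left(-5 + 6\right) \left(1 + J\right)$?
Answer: $-172366$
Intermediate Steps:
$C{\left(J \right)} = 1 + J$ ($C{\left(J \right)} = 1 \left(1 + J\right) = 1 + J$)
$p{\left(w,D \right)} = 7 - D \left(1 + D\right)$
$p{\left(6,20 \right)} - 171953 = \left(7 - 20 \left(1 + 20\right)\right) - 171953 = \left(7 - 20 \cdot 21\right) - 171953 = \left(7 - 420\right) - 171953 = -413 - 171953 = -172366$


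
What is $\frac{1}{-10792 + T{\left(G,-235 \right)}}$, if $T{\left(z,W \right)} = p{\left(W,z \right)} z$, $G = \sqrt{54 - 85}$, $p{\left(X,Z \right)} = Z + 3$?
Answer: $- \frac{i}{3 \sqrt{31} + 10823 i} \approx -9.2396 \cdot 10^{-5} - 1.426 \cdot 10^{-7} i$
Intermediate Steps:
$p{\left(X,Z \right)} = 3 + Z$
$G = i \sqrt{31}$ ($G = \sqrt{-31} = i \sqrt{31} \approx 5.5678 i$)
$T{\left(z,W \right)} = z \left(3 + z\right)$ ($T{\left(z,W \right)} = \left(3 + z\right) z = z \left(3 + z\right)$)
$\frac{1}{-10792 + T{\left(G,-235 \right)}} = \frac{1}{-10792 + i \sqrt{31} \left(3 + i \sqrt{31}\right)}$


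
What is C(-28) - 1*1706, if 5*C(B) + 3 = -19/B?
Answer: -47781/28 ≈ -1706.5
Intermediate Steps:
C(B) = -⅗ - 19/(5*B) (C(B) = -⅗ + (-19/B)/5 = -⅗ - 19/(5*B))
C(-28) - 1*1706 = (⅕)*(-19 - 3*(-28))/(-28) - 1*1706 = (⅕)*(-1/28)*(-19 + 84) - 1706 = (⅕)*(-1/28)*65 - 1706 = -13/28 - 1706 = -47781/28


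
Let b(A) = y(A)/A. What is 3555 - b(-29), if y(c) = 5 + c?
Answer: 103071/29 ≈ 3554.2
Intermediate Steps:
b(A) = (5 + A)/A
3555 - b(-29) = 3555 - (5 - 29)/(-29) = 3555 - (-1)*(-24)/29 = 3555 - 1*24/29 = 3555 - 24/29 = 103071/29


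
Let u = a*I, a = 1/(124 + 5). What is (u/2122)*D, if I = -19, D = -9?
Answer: 57/91246 ≈ 0.00062468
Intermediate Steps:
a = 1/129 ≈ 0.0077519
u = -19/129 (u = (1/129)*(-19) = -19/129 ≈ -0.14729)
(u/2122)*D = -19/129/2122*(-9) = -19/129*1/2122*(-9) = -19/273738*(-9) = 57/91246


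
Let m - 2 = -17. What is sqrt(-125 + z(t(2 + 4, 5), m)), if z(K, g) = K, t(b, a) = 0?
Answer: 5*I*sqrt(5) ≈ 11.18*I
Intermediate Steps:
m = -15 (m = 2 - 17 = -15)
sqrt(-125 + z(t(2 + 4, 5), m)) = sqrt(-125 + 0) = sqrt(-125) = 5*I*sqrt(5)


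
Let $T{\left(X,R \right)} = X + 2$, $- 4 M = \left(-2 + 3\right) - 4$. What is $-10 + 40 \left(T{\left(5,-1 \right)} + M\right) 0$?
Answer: $-10$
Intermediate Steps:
$M = \frac{3}{4}$ ($M = - \frac{\left(-2 + 3\right) - 4}{4} = - \frac{1 - 4}{4} = \left(- \frac{1}{4}\right) \left(-3\right) = \frac{3}{4} \approx 0.75$)
$T{\left(X,R \right)} = 2 + X$
$-10 + 40 \left(T{\left(5,-1 \right)} + M\right) 0 = -10 + 40 \left(\left(2 + 5\right) + \frac{3}{4}\right) 0 = -10 + 40 \left(7 + \frac{3}{4}\right) 0 = -10 + 40 \cdot \frac{31}{4} \cdot 0 = -10 + 40 \cdot 0 = -10 + 0 = -10$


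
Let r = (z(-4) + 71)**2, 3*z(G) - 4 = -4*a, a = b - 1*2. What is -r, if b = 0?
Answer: -5625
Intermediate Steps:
a = -2 (a = 0 - 1*2 = 0 - 2 = -2)
z(G) = 4 (z(G) = 4/3 + (-4*(-2))/3 = 4/3 + (1/3)*8 = 4/3 + 8/3 = 4)
r = 5625 (r = (4 + 71)**2 = 75**2 = 5625)
-r = -1*5625 = -5625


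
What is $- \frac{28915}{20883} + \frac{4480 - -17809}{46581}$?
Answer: $- \frac{97936492}{108083447} \approx -0.90612$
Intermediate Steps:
$- \frac{28915}{20883} + \frac{4480 - -17809}{46581} = \left(-28915\right) \frac{1}{20883} + \left(4480 + 17809\right) \frac{1}{46581} = - \frac{28915}{20883} + 22289 \cdot \frac{1}{46581} = - \frac{28915}{20883} + \frac{22289}{46581} = - \frac{97936492}{108083447}$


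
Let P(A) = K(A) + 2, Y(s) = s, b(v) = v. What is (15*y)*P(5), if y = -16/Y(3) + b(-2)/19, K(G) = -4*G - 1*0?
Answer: 27900/19 ≈ 1468.4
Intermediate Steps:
K(G) = -4*G (K(G) = -4*G + 0 = -4*G)
y = -310/57 (y = -16/3 - 2/19 = -310/57 ≈ -5.4386)
P(A) = 2 - 4*A (P(A) = -4*A + 2 = 2 - 4*A)
(15*y)*P(5) = (15*(-310/57))*(2 - 4*5) = -1550*(2 - 20)/19 = -1550/19*(-18) = 27900/19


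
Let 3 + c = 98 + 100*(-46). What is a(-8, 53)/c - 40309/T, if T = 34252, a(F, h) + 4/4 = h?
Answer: -183373149/154305260 ≈ -1.1884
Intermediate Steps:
c = -4505 (c = -3 + (98 + 100*(-46)) = -3 + (98 - 4600) = -3 - 4502 = -4505)
a(F, h) = -1 + h
a(-8, 53)/c - 40309/T = (-1 + 53)/(-4505) - 40309/34252 = 52*(-1/4505) - 40309*1/34252 = -52/4505 - 40309/34252 = -183373149/154305260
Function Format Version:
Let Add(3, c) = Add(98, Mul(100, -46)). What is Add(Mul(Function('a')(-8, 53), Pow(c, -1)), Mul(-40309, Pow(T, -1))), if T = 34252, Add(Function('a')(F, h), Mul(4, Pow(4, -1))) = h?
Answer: Rational(-183373149, 154305260) ≈ -1.1884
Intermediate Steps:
c = -4505 (c = Add(-3, Add(98, Mul(100, -46))) = Add(-3, Add(98, -4600)) = Add(-3, -4502) = -4505)
Function('a')(F, h) = Add(-1, h)
Add(Mul(Function('a')(-8, 53), Pow(c, -1)), Mul(-40309, Pow(T, -1))) = Add(Mul(Add(-1, 53), Pow(-4505, -1)), Mul(-40309, Pow(34252, -1))) = Add(Mul(52, Rational(-1, 4505)), Mul(-40309, Rational(1, 34252))) = Add(Rational(-52, 4505), Rational(-40309, 34252)) = Rational(-183373149, 154305260)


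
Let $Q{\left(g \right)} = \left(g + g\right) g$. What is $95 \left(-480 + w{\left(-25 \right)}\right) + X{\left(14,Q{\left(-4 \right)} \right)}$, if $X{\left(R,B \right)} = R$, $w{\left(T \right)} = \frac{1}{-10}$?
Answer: $- \frac{91191}{2} \approx -45596.0$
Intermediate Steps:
$w{\left(T \right)} = - \frac{1}{10}$
$Q{\left(g \right)} = 2 g^{2}$ ($Q{\left(g \right)} = 2 g g = 2 g^{2}$)
$95 \left(-480 + w{\left(-25 \right)}\right) + X{\left(14,Q{\left(-4 \right)} \right)} = 95 \left(-480 - \frac{1}{10}\right) + 14 = 95 \left(- \frac{4801}{10}\right) + 14 = - \frac{91219}{2} + 14 = - \frac{91191}{2}$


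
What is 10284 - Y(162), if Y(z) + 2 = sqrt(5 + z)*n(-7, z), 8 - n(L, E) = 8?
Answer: 10286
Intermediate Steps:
n(L, E) = 0 (n(L, E) = 8 - 1*8 = 8 - 8 = 0)
Y(z) = -2 (Y(z) = -2 + sqrt(5 + z)*0 = -2 + 0 = -2)
10284 - Y(162) = 10284 - 1*(-2) = 10284 + 2 = 10286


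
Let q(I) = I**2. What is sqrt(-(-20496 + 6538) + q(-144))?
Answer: sqrt(34694) ≈ 186.26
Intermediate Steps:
sqrt(-(-20496 + 6538) + q(-144)) = sqrt(-(-20496 + 6538) + (-144)**2) = sqrt(-1*(-13958) + 20736) = sqrt(13958 + 20736) = sqrt(34694)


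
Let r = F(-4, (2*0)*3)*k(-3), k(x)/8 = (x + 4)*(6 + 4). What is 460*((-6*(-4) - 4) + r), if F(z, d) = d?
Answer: 9200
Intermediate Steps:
k(x) = 320 + 80*x (k(x) = 8*((x + 4)*(6 + 4)) = 8*((4 + x)*10) = 8*(40 + 10*x) = 320 + 80*x)
r = 0 (r = ((2*0)*3)*(320 + 80*(-3)) = (0*3)*(320 - 240) = 0*80 = 0)
460*((-6*(-4) - 4) + r) = 460*((-6*(-4) - 4) + 0) = 460*((24 - 4) + 0) = 460*(20 + 0) = 460*20 = 9200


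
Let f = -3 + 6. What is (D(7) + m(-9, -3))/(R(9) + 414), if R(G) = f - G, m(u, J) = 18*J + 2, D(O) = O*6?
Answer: -5/204 ≈ -0.024510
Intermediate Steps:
D(O) = 6*O
f = 3
m(u, J) = 2 + 18*J
R(G) = 3 - G
(D(7) + m(-9, -3))/(R(9) + 414) = (6*7 + (2 + 18*(-3)))/((3 - 1*9) + 414) = (42 + (2 - 54))/((3 - 9) + 414) = (42 - 52)/(-6 + 414) = -10/408 = -10*1/408 = -5/204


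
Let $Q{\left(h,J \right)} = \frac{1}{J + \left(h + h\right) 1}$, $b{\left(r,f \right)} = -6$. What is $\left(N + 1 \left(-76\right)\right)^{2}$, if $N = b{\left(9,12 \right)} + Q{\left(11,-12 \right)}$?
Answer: $\frac{670761}{100} \approx 6707.6$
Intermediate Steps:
$Q{\left(h,J \right)} = \frac{1}{J + 2 h}$ ($Q{\left(h,J \right)} = \frac{1}{J + 2 h 1} = \frac{1}{J + 2 h}$)
$N = - \frac{59}{10}$ ($N = -6 + \frac{1}{-12 + 2 \cdot 11} = -6 + \frac{1}{-12 + 22} = -6 + \frac{1}{10} = - \frac{59}{10} \approx -5.9$)
$\left(N + 1 \left(-76\right)\right)^{2} = \left(- \frac{59}{10} + 1 \left(-76\right)\right)^{2} = \left(- \frac{59}{10} - 76\right)^{2} = \left(- \frac{819}{10}\right)^{2} = \frac{670761}{100}$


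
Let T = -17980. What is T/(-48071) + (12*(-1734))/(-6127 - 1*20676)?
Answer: 1482179308/1288447013 ≈ 1.1504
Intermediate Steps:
T/(-48071) + (12*(-1734))/(-6127 - 1*20676) = -17980/(-48071) + (12*(-1734))/(-6127 - 1*20676) = -17980*(-1/48071) - 20808/(-6127 - 20676) = 17980/48071 - 20808/(-26803) = 17980/48071 - 20808*(-1/26803) = 17980/48071 + 20808/26803 = 1482179308/1288447013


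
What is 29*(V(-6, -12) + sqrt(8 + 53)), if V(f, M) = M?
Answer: -348 + 29*sqrt(61) ≈ -121.50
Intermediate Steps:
29*(V(-6, -12) + sqrt(8 + 53)) = 29*(-12 + sqrt(8 + 53)) = 29*(-12 + sqrt(61)) = -348 + 29*sqrt(61)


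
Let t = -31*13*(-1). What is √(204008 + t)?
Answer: √204411 ≈ 452.12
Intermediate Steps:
t = 403 (t = -403*(-1) = 403)
√(204008 + t) = √(204008 + 403) = √204411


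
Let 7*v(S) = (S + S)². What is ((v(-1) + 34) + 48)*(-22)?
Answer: -12716/7 ≈ -1816.6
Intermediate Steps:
v(S) = 4*S²/7 (v(S) = (S + S)²/7 = (2*S)²/7 = (4*S²)/7 = 4*S²/7)
((v(-1) + 34) + 48)*(-22) = (((4/7)*(-1)² + 34) + 48)*(-22) = (((4/7)*1 + 34) + 48)*(-22) = ((4/7 + 34) + 48)*(-22) = (242/7 + 48)*(-22) = (578/7)*(-22) = -12716/7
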